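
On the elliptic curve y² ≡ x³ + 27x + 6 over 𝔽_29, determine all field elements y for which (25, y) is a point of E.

none

x³ + 27x + 6 = 16306 ≡ 8 (mod 29).
8 is a non-residue mod 29; no y exists.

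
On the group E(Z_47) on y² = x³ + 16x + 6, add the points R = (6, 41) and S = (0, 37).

(31, 5)

(6, 41) + (0, 37). λ = (37 - 41)/(0 - 6) ≡ 43/41 mod 47. 41⁻¹ ≡ 39 (mod 47), so λ ≡ 32.
  x = λ² - 6 - 0 = 1024 - 6 ≡ 31; y = λ·(6 - 31) - 41 ≡ 5. → (31, 5)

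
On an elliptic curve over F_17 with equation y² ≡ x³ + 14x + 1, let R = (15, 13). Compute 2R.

tangent at (15, 13): λ = (3·15² + 14)/(2·13) ≡ 9/9. 9⁻¹ ≡ 2 (mod 17) since 9·2 = 18 ≡ 1, so λ ≡ 9·2 ≡ 1.
  x = λ² - 15 - 15 = 1 - 30 ≡ 5; y = λ·(15 - 5) - 13 ≡ 14. → (5, 14)

(5, 14)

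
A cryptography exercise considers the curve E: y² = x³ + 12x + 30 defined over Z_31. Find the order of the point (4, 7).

2P: tangent at (4, 7): λ = (3·4² + 12)/(2·7) ≡ 29/14. 14⁻¹ ≡ 20 (mod 31), so λ ≡ 29·20 ≡ 22.
  x = λ² - 4 - 4 = 484 - 8 ≡ 11; y = λ·(4 - 11) - 7 ≡ 25. → (11, 25)
3P: (11, 25) + (4, 7). λ = (7 - 25)/(4 - 11) ≡ 13/24 mod 31. 24⁻¹ ≡ 22 (mod 31), so λ ≡ 7.
  x = λ² - 11 - 4 = 49 - 15 ≡ 3; y = λ·(11 - 3) - 25 ≡ 0. → (3, 0)
4P: (3, 0) + (4, 7). λ = (7 - 0)/(4 - 3) ≡ 7/1 mod 31. 1⁻¹ ≡ 1 (mod 31) since 1·1 = 1 ≡ 1, so λ ≡ 7.
  x = λ² - 3 - 4 = 49 - 7 ≡ 11; y = λ·(3 - 11) - 0 ≡ 6. → (11, 6)
5P: (11, 6) + (4, 7). λ = (7 - 6)/(4 - 11) ≡ 1/24 mod 31. 24⁻¹ ≡ 22 (mod 31), so λ ≡ 22.
  x = λ² - 11 - 4 = 484 - 15 ≡ 4; y = λ·(11 - 4) - 6 ≡ 24. → (4, 24)
6P: (4, 24) + (4, 7): same x and y₁ ≡ -y₂, so the sum is the point at infinity.
6P = the point at infinity, so the order is 6.

6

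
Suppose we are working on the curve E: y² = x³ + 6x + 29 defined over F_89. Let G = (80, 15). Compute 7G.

Double-and-add on 7 = (111)₂. Start with G = (80, 15) for the leading 1-bit.
double: tangent at (80, 15): λ = (3·80² + 6)/(2·15) ≡ 71/30. 30⁻¹ ≡ 3 (mod 89) since 30·3 = 90 ≡ 1, so λ ≡ 71·3 ≡ 35.
  x = λ² - 80 - 80 = 1225 - 160 ≡ 86; y = λ·(80 - 86) - 15 ≡ 42. → (86, 42)
add G: (86, 42) + (80, 15). λ = (15 - 42)/(80 - 86) ≡ 62/83 mod 89. 83⁻¹ ≡ 74 (mod 89) since 83·74 = 6142 ≡ 1, so λ ≡ 49.
  x = λ² - 86 - 80 = 2401 - 166 ≡ 10; y = λ·(86 - 10) - 42 ≡ 33. → (10, 33)
double: tangent at (10, 33): λ = (3·10² + 6)/(2·33) ≡ 39/66. 66⁻¹ ≡ 58 (mod 89), so λ ≡ 39·58 ≡ 37.
  x = λ² - 10 - 10 = 1369 - 20 ≡ 14; y = λ·(10 - 14) - 33 ≡ 86. → (14, 86)
add G: (14, 86) + (80, 15). λ = (15 - 86)/(80 - 14) ≡ 18/66 mod 89. 66⁻¹ ≡ 58 (mod 89) since 66·58 = 3828 ≡ 1, so λ ≡ 65.
  x = λ² - 14 - 80 = 4225 - 94 ≡ 37; y = λ·(14 - 37) - 86 ≡ 21. → (37, 21)

(37, 21)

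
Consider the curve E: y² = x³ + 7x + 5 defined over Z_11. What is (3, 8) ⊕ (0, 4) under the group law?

(3, 8) + (0, 4). λ = (4 - 8)/(0 - 3) ≡ 7/8 mod 11. 8⁻¹ ≡ 7 (mod 11), so λ ≡ 5.
  x = λ² - 3 - 0 = 25 - 3 ≡ 0; y = λ·(3 - 0) - 8 ≡ 7. → (0, 7)

(0, 7)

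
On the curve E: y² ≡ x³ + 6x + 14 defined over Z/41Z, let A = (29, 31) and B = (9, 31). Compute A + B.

(29, 31) + (9, 31). λ = (31 - 31)/(9 - 29) ≡ 0/21 mod 41. 21⁻¹ ≡ 2 (mod 41), so λ ≡ 0.
  x = λ² - 29 - 9 = 0 - 38 ≡ 3; y = λ·(29 - 3) - 31 ≡ 10. → (3, 10)

(3, 10)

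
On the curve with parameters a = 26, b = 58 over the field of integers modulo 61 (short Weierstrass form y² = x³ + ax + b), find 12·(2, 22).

(6, 53)

Write G = (2, 22).
Double-and-add on 12 = (1100)₂. Start with G = (2, 22) for the leading 1-bit.
double: tangent at (2, 22): λ = (3·2² + 26)/(2·22) ≡ 38/44. 44⁻¹ ≡ 43 (mod 61), so λ ≡ 38·43 ≡ 48.
  x = λ² - 2 - 2 = 2304 - 4 ≡ 43; y = λ·(2 - 43) - 22 ≡ 23. → (43, 23)
add G: (43, 23) + (2, 22). λ = (22 - 23)/(2 - 43) ≡ 60/20 mod 61. 20⁻¹ ≡ 58 (mod 61) since 20·58 = 1160 ≡ 1, so λ ≡ 3.
  x = λ² - 43 - 2 = 9 - 45 ≡ 25; y = λ·(43 - 25) - 23 ≡ 31. → (25, 31)
double: tangent at (25, 31): λ = (3·25² + 26)/(2·31) ≡ 10/1. 1⁻¹ ≡ 1 (mod 61), so λ ≡ 10·1 ≡ 10.
  x = λ² - 25 - 25 = 100 - 50 ≡ 50; y = λ·(25 - 50) - 31 ≡ 24. → (50, 24)
double: tangent at (50, 24): λ = (3·50² + 26)/(2·24) ≡ 23/48. 48⁻¹ ≡ 14 (mod 61), so λ ≡ 23·14 ≡ 17.
  x = λ² - 50 - 50 = 289 - 100 ≡ 6; y = λ·(50 - 6) - 24 ≡ 53. → (6, 53)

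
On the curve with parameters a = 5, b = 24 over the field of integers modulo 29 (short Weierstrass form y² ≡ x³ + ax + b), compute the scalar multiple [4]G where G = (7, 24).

(0, 13)

Repeated addition: build up to 4G.
2G: tangent at (7, 24): λ = (3·7² + 5)/(2·24) ≡ 7/19. 19⁻¹ ≡ 26 (mod 29) since 19·26 = 494 ≡ 1, so λ ≡ 7·26 ≡ 8.
  x = λ² - 7 - 7 = 64 - 14 ≡ 21; y = λ·(7 - 21) - 24 ≡ 9. → (21, 9)
3G: (21, 9) + (7, 24). λ = (24 - 9)/(7 - 21) ≡ 15/15 mod 29. 15⁻¹ ≡ 2 (mod 29) since 15·2 = 30 ≡ 1, so λ ≡ 1.
  x = λ² - 21 - 7 = 1 - 28 ≡ 2; y = λ·(21 - 2) - 9 ≡ 10. → (2, 10)
4G: (2, 10) + (7, 24). λ = (24 - 10)/(7 - 2) ≡ 14/5 mod 29. 5⁻¹ ≡ 6 (mod 29), so λ ≡ 26.
  x = λ² - 2 - 7 = 676 - 9 ≡ 0; y = λ·(2 - 0) - 10 ≡ 13. → (0, 13)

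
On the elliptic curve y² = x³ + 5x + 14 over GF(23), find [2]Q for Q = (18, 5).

tangent at (18, 5): λ = (3·18² + 5)/(2·5) ≡ 11/10. 10⁻¹ ≡ 7 (mod 23) since 10·7 = 70 ≡ 1, so λ ≡ 11·7 ≡ 8.
  x = λ² - 18 - 18 = 64 - 36 ≡ 5; y = λ·(18 - 5) - 5 ≡ 7. → (5, 7)

(5, 7)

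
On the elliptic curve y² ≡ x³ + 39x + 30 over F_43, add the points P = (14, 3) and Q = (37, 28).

(14, 3) + (37, 28). λ = (28 - 3)/(37 - 14) ≡ 25/23 mod 43. 23⁻¹ ≡ 15 (mod 43) since 23·15 = 345 ≡ 1, so λ ≡ 31.
  x = λ² - 14 - 37 = 961 - 51 ≡ 7; y = λ·(14 - 7) - 3 ≡ 42. → (7, 42)

(7, 42)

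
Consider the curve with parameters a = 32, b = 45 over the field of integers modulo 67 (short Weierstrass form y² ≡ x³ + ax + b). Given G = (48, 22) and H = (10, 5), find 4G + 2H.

(64, 18)

First 4G:
Repeated addition: build up to 4G.
2G: tangent at (48, 22): λ = (3·48² + 32)/(2·22) ≡ 43/44. 44⁻¹ ≡ 32 (mod 67), so λ ≡ 43·32 ≡ 36.
  x = λ² - 48 - 48 = 1296 - 96 ≡ 61; y = λ·(48 - 61) - 22 ≡ 46. → (61, 46)
3G: (61, 46) + (48, 22). λ = (22 - 46)/(48 - 61) ≡ 43/54 mod 67. 54⁻¹ ≡ 36 (mod 67), so λ ≡ 7.
  x = λ² - 61 - 48 = 49 - 109 ≡ 7; y = λ·(61 - 7) - 46 ≡ 64. → (7, 64)
4G: (7, 64) + (48, 22). λ = (22 - 64)/(48 - 7) ≡ 25/41 mod 67. 41⁻¹ ≡ 18 (mod 67) since 41·18 = 738 ≡ 1, so λ ≡ 48.
  x = λ² - 7 - 48 = 2304 - 55 ≡ 38; y = λ·(7 - 38) - 64 ≡ 56. → (38, 56)
4G = (38, 56).
Next 2H:
Repeated addition: build up to 2H.
2H: tangent at (10, 5): λ = (3·10² + 32)/(2·5) ≡ 64/10. 10⁻¹ ≡ 47 (mod 67) since 10·47 = 470 ≡ 1, so λ ≡ 64·47 ≡ 60.
  x = λ² - 10 - 10 = 3600 - 20 ≡ 29; y = λ·(10 - 29) - 5 ≡ 61. → (29, 61)
2H = (29, 61).
Finally 4G + 2H:
(38, 56) + (29, 61). λ = (61 - 56)/(29 - 38) ≡ 5/58 mod 67. 58⁻¹ ≡ 52 (mod 67), so λ ≡ 59.
  x = λ² - 38 - 29 = 3481 - 67 ≡ 64; y = λ·(38 - 64) - 56 ≡ 18. → (64, 18)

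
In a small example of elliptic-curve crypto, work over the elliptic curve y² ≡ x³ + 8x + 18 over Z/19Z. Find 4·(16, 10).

(15, 13)

Write G = (16, 10).
Repeated addition: build up to 4G.
2G: tangent at (16, 10): λ = (3·16² + 8)/(2·10) ≡ 16/1. 1⁻¹ ≡ 1 (mod 19), so λ ≡ 16·1 ≡ 16.
  x = λ² - 16 - 16 = 256 - 32 ≡ 15; y = λ·(16 - 15) - 10 ≡ 6. → (15, 6)
3G: (15, 6) + (16, 10). λ = (10 - 6)/(16 - 15) ≡ 4/1 mod 19. 1⁻¹ ≡ 1 (mod 19), so λ ≡ 4.
  x = λ² - 15 - 16 = 16 - 31 ≡ 4; y = λ·(15 - 4) - 6 ≡ 0. → (4, 0)
4G: (4, 0) + (16, 10). λ = (10 - 0)/(16 - 4) ≡ 10/12 mod 19. 12⁻¹ ≡ 8 (mod 19), so λ ≡ 4.
  x = λ² - 4 - 16 = 16 - 20 ≡ 15; y = λ·(4 - 15) - 0 ≡ 13. → (15, 13)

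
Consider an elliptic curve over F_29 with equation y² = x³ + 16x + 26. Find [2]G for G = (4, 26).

tangent at (4, 26): λ = (3·4² + 16)/(2·26) ≡ 6/23. 23⁻¹ ≡ 24 (mod 29), so λ ≡ 6·24 ≡ 28.
  x = λ² - 4 - 4 = 784 - 8 ≡ 22; y = λ·(4 - 22) - 26 ≡ 21. → (22, 21)

(22, 21)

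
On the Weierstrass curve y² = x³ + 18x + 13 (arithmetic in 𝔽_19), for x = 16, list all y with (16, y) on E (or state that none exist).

x³ + 18x + 13 = 4397 ≡ 8 (mod 19).
8 is a non-residue mod 19; no y exists.

none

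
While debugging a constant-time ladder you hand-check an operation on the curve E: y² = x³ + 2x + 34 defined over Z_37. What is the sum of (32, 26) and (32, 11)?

The two points share x = 32 and their y-coordinates satisfy 26 + 11 ≡ 0 (mod 37), so they are inverses. Their sum is O.

O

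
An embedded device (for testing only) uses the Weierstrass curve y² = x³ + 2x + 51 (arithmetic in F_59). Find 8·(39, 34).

Write G = (39, 34).
Double-and-add on 8 = (1000)₂. Start with G = (39, 34) for the leading 1-bit.
double: tangent at (39, 34): λ = (3·39² + 2)/(2·34) ≡ 22/9. 9⁻¹ ≡ 46 (mod 59), so λ ≡ 22·46 ≡ 9.
  x = λ² - 39 - 39 = 81 - 78 ≡ 3; y = λ·(39 - 3) - 34 ≡ 54. → (3, 54)
double: tangent at (3, 54): λ = (3·3² + 2)/(2·54) ≡ 29/49. 49⁻¹ ≡ 53 (mod 59) since 49·53 = 2597 ≡ 1, so λ ≡ 29·53 ≡ 3.
  x = λ² - 3 - 3 = 9 - 6 ≡ 3; y = λ·(3 - 3) - 54 ≡ 5. → (3, 5)
double: tangent at (3, 5): λ = (3·3² + 2)/(2·5) ≡ 29/10. 10⁻¹ ≡ 6 (mod 59), so λ ≡ 29·6 ≡ 56.
  x = λ² - 3 - 3 = 3136 - 6 ≡ 3; y = λ·(3 - 3) - 5 ≡ 54. → (3, 54)

(3, 54)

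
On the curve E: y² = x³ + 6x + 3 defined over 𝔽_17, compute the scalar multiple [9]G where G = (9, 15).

Double-and-add on 9 = (1001)₂. Start with G = (9, 15) for the leading 1-bit.
double: tangent at (9, 15): λ = (3·9² + 6)/(2·15) ≡ 11/13. 13⁻¹ ≡ 4 (mod 17), so λ ≡ 11·4 ≡ 10.
  x = λ² - 9 - 9 = 100 - 18 ≡ 14; y = λ·(9 - 14) - 15 ≡ 3. → (14, 3)
double: tangent at (14, 3): λ = (3·14² + 6)/(2·3) ≡ 16/6. 6⁻¹ ≡ 3 (mod 17), so λ ≡ 16·3 ≡ 14.
  x = λ² - 14 - 14 = 196 - 28 ≡ 15; y = λ·(14 - 15) - 3 ≡ 0. → (15, 0)
double: (15, 0) + (15, 0): same x and y₁ ≡ -y₂, so the sum is 𝒪.
add G: 𝒪 + (9, 15) = (9, 15) (identity).

(9, 15)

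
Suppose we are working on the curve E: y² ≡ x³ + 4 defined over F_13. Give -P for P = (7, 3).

(7, 10)

-(7, 3) = (7, -3 mod 13) = (7, 10).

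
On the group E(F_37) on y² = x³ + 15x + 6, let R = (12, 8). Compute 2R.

(10, 34)

tangent at (12, 8): λ = (3·12² + 15)/(2·8) ≡ 3/16. 16⁻¹ ≡ 7 (mod 37), so λ ≡ 3·7 ≡ 21.
  x = λ² - 12 - 12 = 441 - 24 ≡ 10; y = λ·(12 - 10) - 8 ≡ 34. → (10, 34)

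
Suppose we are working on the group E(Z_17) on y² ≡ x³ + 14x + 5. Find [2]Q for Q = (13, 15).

(6, 4)

tangent at (13, 15): λ = (3·13² + 14)/(2·15) ≡ 11/13. 13⁻¹ ≡ 4 (mod 17) since 13·4 = 52 ≡ 1, so λ ≡ 11·4 ≡ 10.
  x = λ² - 13 - 13 = 100 - 26 ≡ 6; y = λ·(13 - 6) - 15 ≡ 4. → (6, 4)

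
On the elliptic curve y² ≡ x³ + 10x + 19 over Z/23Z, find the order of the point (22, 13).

2P: tangent at (22, 13): λ = (3·22² + 10)/(2·13) ≡ 13/3. 3⁻¹ ≡ 8 (mod 23) since 3·8 = 24 ≡ 1, so λ ≡ 13·8 ≡ 12.
  x = λ² - 22 - 22 = 144 - 44 ≡ 8; y = λ·(22 - 8) - 13 ≡ 17. → (8, 17)
3P: (8, 17) + (22, 13). λ = (13 - 17)/(22 - 8) ≡ 19/14 mod 23. 14⁻¹ ≡ 5 (mod 23) since 14·5 = 70 ≡ 1, so λ ≡ 3.
  x = λ² - 8 - 22 = 9 - 30 ≡ 2; y = λ·(8 - 2) - 17 ≡ 1. → (2, 1)
4P: (2, 1) + (22, 13). λ = (13 - 1)/(22 - 2) ≡ 12/20 mod 23. 20⁻¹ ≡ 15 (mod 23) since 20·15 = 300 ≡ 1, so λ ≡ 19.
  x = λ² - 2 - 22 = 361 - 24 ≡ 15; y = λ·(2 - 15) - 1 ≡ 5. → (15, 5)
5P: (15, 5) + (22, 13). λ = (13 - 5)/(22 - 15) ≡ 8/7 mod 23. 7⁻¹ ≡ 10 (mod 23), so λ ≡ 11.
  x = λ² - 15 - 22 = 121 - 37 ≡ 15; y = λ·(15 - 15) - 5 ≡ 18. → (15, 18)
6P: (15, 18) + (22, 13). λ = (13 - 18)/(22 - 15) ≡ 18/7 mod 23. 7⁻¹ ≡ 10 (mod 23), so λ ≡ 19.
  x = λ² - 15 - 22 = 361 - 37 ≡ 2; y = λ·(15 - 2) - 18 ≡ 22. → (2, 22)
7P: (2, 22) + (22, 13). λ = (13 - 22)/(22 - 2) ≡ 14/20 mod 23. 20⁻¹ ≡ 15 (mod 23), so λ ≡ 3.
  x = λ² - 2 - 22 = 9 - 24 ≡ 8; y = λ·(2 - 8) - 22 ≡ 6. → (8, 6)
8P: (8, 6) + (22, 13). λ = (13 - 6)/(22 - 8) ≡ 7/14 mod 23. 14⁻¹ ≡ 5 (mod 23) since 14·5 = 70 ≡ 1, so λ ≡ 12.
  x = λ² - 8 - 22 = 144 - 30 ≡ 22; y = λ·(8 - 22) - 6 ≡ 10. → (22, 10)
9P: (22, 10) + (22, 13): same x and y₁ ≡ -y₂, so the sum is the point at infinity.
9P = the point at infinity, so the order is 9.

9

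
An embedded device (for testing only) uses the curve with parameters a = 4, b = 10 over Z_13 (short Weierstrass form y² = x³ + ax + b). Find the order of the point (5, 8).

2P: tangent at (5, 8): λ = (3·5² + 4)/(2·8) ≡ 1/3. 3⁻¹ ≡ 9 (mod 13) since 3·9 = 27 ≡ 1, so λ ≡ 1·9 ≡ 9.
  x = λ² - 5 - 5 = 81 - 10 ≡ 6; y = λ·(5 - 6) - 8 ≡ 9. → (6, 9)
3P: (6, 9) + (5, 8). λ = (8 - 9)/(5 - 6) ≡ 12/12 mod 13. 12⁻¹ ≡ 12 (mod 13), so λ ≡ 1.
  x = λ² - 6 - 5 = 1 - 11 ≡ 3; y = λ·(6 - 3) - 9 ≡ 7. → (3, 7)
4P: (3, 7) + (5, 8). λ = (8 - 7)/(5 - 3) ≡ 1/2 mod 13. 2⁻¹ ≡ 7 (mod 13), so λ ≡ 7.
  x = λ² - 3 - 5 = 49 - 8 ≡ 2; y = λ·(3 - 2) - 7 ≡ 0. → (2, 0)
5P: (2, 0) + (5, 8). λ = (8 - 0)/(5 - 2) ≡ 8/3 mod 13. 3⁻¹ ≡ 9 (mod 13), so λ ≡ 7.
  x = λ² - 2 - 5 = 49 - 7 ≡ 3; y = λ·(2 - 3) - 0 ≡ 6. → (3, 6)
6P: (3, 6) + (5, 8). λ = (8 - 6)/(5 - 3) ≡ 2/2 mod 13. 2⁻¹ ≡ 7 (mod 13) since 2·7 = 14 ≡ 1, so λ ≡ 1.
  x = λ² - 3 - 5 = 1 - 8 ≡ 6; y = λ·(3 - 6) - 6 ≡ 4. → (6, 4)
7P: (6, 4) + (5, 8). λ = (8 - 4)/(5 - 6) ≡ 4/12 mod 13. 12⁻¹ ≡ 12 (mod 13), so λ ≡ 9.
  x = λ² - 6 - 5 = 81 - 11 ≡ 5; y = λ·(6 - 5) - 4 ≡ 5. → (5, 5)
8P: (5, 5) + (5, 8): same x and y₁ ≡ -y₂, so the sum is O.
8P = O, so the order is 8.

8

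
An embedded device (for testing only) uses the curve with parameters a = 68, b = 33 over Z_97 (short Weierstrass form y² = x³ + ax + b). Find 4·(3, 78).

O

Write Q = (3, 78).
Repeated addition: build up to 4Q.
2Q: tangent at (3, 78): λ = (3·3² + 68)/(2·78) ≡ 95/59. 59⁻¹ ≡ 74 (mod 97), so λ ≡ 95·74 ≡ 46.
  x = λ² - 3 - 3 = 2116 - 6 ≡ 73; y = λ·(3 - 73) - 78 ≡ 0. → (73, 0)
3Q: (73, 0) + (3, 78). λ = (78 - 0)/(3 - 73) ≡ 78/27 mod 97. 27⁻¹ ≡ 18 (mod 97), so λ ≡ 46.
  x = λ² - 73 - 3 = 2116 - 76 ≡ 3; y = λ·(73 - 3) - 0 ≡ 19. → (3, 19)
4Q: (3, 19) + (3, 78): same x and y₁ ≡ -y₂, so the sum is ∞.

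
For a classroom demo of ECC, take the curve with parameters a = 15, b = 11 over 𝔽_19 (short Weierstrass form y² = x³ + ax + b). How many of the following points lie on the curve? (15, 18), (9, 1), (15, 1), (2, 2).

3

(15, 18): 18² ≡ 1, rhs ≡ 1 → on.
(9, 1): 1² ≡ 1, rhs ≡ 1 → on.
(15, 1): 1² ≡ 1, rhs ≡ 1 → on.
(2, 2): 2² ≡ 4, rhs ≡ 11 → off.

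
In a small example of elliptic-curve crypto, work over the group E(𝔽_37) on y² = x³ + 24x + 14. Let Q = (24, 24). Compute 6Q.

Double-and-add on 6 = (110)₂. Start with Q = (24, 24) for the leading 1-bit.
double: tangent at (24, 24): λ = (3·24² + 24)/(2·24) ≡ 13/11. 11⁻¹ ≡ 27 (mod 37), so λ ≡ 13·27 ≡ 18.
  x = λ² - 24 - 24 = 324 - 48 ≡ 17; y = λ·(24 - 17) - 24 ≡ 28. → (17, 28)
add Q: (17, 28) + (24, 24). λ = (24 - 28)/(24 - 17) ≡ 33/7 mod 37. 7⁻¹ ≡ 16 (mod 37), so λ ≡ 10.
  x = λ² - 17 - 24 = 100 - 41 ≡ 22; y = λ·(17 - 22) - 28 ≡ 33. → (22, 33)
double: tangent at (22, 33): λ = (3·22² + 24)/(2·33) ≡ 33/29. 29⁻¹ ≡ 23 (mod 37), so λ ≡ 33·23 ≡ 19.
  x = λ² - 22 - 22 = 361 - 44 ≡ 21; y = λ·(22 - 21) - 33 ≡ 23. → (21, 23)

(21, 23)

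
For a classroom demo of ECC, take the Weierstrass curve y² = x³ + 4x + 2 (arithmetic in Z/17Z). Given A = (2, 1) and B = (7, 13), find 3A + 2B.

(7, 13)

First 3A:
Repeated addition: build up to 3A.
2A: tangent at (2, 1): λ = (3·2² + 4)/(2·1) ≡ 16/2. 2⁻¹ ≡ 9 (mod 17), so λ ≡ 16·9 ≡ 8.
  x = λ² - 2 - 2 = 64 - 4 ≡ 9; y = λ·(2 - 9) - 1 ≡ 11. → (9, 11)
3A: (9, 11) + (2, 1). λ = (1 - 11)/(2 - 9) ≡ 7/10 mod 17. 10⁻¹ ≡ 12 (mod 17) since 10·12 = 120 ≡ 1, so λ ≡ 16.
  x = λ² - 9 - 2 = 256 - 11 ≡ 7; y = λ·(9 - 7) - 11 ≡ 4. → (7, 4)
3A = (7, 4).
Next 2B:
Repeated addition: build up to 2B.
2B: tangent at (7, 13): λ = (3·7² + 4)/(2·13) ≡ 15/9. 9⁻¹ ≡ 2 (mod 17), so λ ≡ 15·2 ≡ 13.
  x = λ² - 7 - 7 = 169 - 14 ≡ 2; y = λ·(7 - 2) - 13 ≡ 1. → (2, 1)
2B = (2, 1).
Finally 3A + 2B:
(7, 4) + (2, 1). λ = (1 - 4)/(2 - 7) ≡ 14/12 mod 17. 12⁻¹ ≡ 10 (mod 17) since 12·10 = 120 ≡ 1, so λ ≡ 4.
  x = λ² - 7 - 2 = 16 - 9 ≡ 7; y = λ·(7 - 7) - 4 ≡ 13. → (7, 13)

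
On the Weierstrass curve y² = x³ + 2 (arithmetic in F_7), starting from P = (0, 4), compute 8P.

(0, 3)

Repeated addition: build up to 8P.
2P: tangent at (0, 4): λ = (3·0² + 0)/(2·4) ≡ 0/1. 1⁻¹ ≡ 1 (mod 7), so λ ≡ 0·1 ≡ 0.
  x = λ² - 0 - 0 = 0 - 0 ≡ 0; y = λ·(0 - 0) - 4 ≡ 3. → (0, 3)
3P: (0, 3) + (0, 4): same x and y₁ ≡ -y₂, so the sum is O.
4P: O + (0, 4) = (0, 4) (identity).
5P: tangent at (0, 4): λ = (3·0² + 0)/(2·4) ≡ 0/1. 1⁻¹ ≡ 1 (mod 7), so λ ≡ 0·1 ≡ 0.
  x = λ² - 0 - 0 = 0 - 0 ≡ 0; y = λ·(0 - 0) - 4 ≡ 3. → (0, 3)
6P: (0, 3) + (0, 4): same x and y₁ ≡ -y₂, so the sum is O.
7P: O + (0, 4) = (0, 4) (identity).
8P: tangent at (0, 4): λ = (3·0² + 0)/(2·4) ≡ 0/1. 1⁻¹ ≡ 1 (mod 7), so λ ≡ 0·1 ≡ 0.
  x = λ² - 0 - 0 = 0 - 0 ≡ 0; y = λ·(0 - 0) - 4 ≡ 3. → (0, 3)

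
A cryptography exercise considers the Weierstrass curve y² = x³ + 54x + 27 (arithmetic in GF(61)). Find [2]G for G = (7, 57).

tangent at (7, 57): λ = (3·7² + 54)/(2·57) ≡ 18/53. 53⁻¹ ≡ 38 (mod 61) since 53·38 = 2014 ≡ 1, so λ ≡ 18·38 ≡ 13.
  x = λ² - 7 - 7 = 169 - 14 ≡ 33; y = λ·(7 - 33) - 57 ≡ 32. → (33, 32)

(33, 32)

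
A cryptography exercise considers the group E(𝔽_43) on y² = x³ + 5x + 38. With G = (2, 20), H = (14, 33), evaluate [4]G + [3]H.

(9, 34)

First 4G:
Double-and-add on 4 = (100)₂. Start with G = (2, 20) for the leading 1-bit.
double: tangent at (2, 20): λ = (3·2² + 5)/(2·20) ≡ 17/40. 40⁻¹ ≡ 14 (mod 43), so λ ≡ 17·14 ≡ 23.
  x = λ² - 2 - 2 = 529 - 4 ≡ 9; y = λ·(2 - 9) - 20 ≡ 34. → (9, 34)
double: tangent at (9, 34): λ = (3·9² + 5)/(2·34) ≡ 33/25. 25⁻¹ ≡ 31 (mod 43), so λ ≡ 33·31 ≡ 34.
  x = λ² - 9 - 9 = 1156 - 18 ≡ 20; y = λ·(9 - 20) - 34 ≡ 22. → (20, 22)
4G = (20, 22).
Next 3H:
Repeated addition: build up to 3H.
2H: tangent at (14, 33): λ = (3·14² + 5)/(2·33) ≡ 34/23. 23⁻¹ ≡ 15 (mod 43), so λ ≡ 34·15 ≡ 37.
  x = λ² - 14 - 14 = 1369 - 28 ≡ 8; y = λ·(14 - 8) - 33 ≡ 17. → (8, 17)
3H: (8, 17) + (14, 33). λ = (33 - 17)/(14 - 8) ≡ 16/6 mod 43. 6⁻¹ ≡ 36 (mod 43) since 6·36 = 216 ≡ 1, so λ ≡ 17.
  x = λ² - 8 - 14 = 289 - 22 ≡ 9; y = λ·(8 - 9) - 17 ≡ 9. → (9, 9)
3H = (9, 9).
Finally 4G + 3H:
(20, 22) + (9, 9). λ = (9 - 22)/(9 - 20) ≡ 30/32 mod 43. 32⁻¹ ≡ 39 (mod 43), so λ ≡ 9.
  x = λ² - 20 - 9 = 81 - 29 ≡ 9; y = λ·(20 - 9) - 22 ≡ 34. → (9, 34)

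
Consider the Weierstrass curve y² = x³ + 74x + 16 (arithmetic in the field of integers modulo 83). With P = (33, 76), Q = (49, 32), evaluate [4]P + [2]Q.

First 4P:
Repeated addition: build up to 4P.
2P: tangent at (33, 76): λ = (3·33² + 74)/(2·76) ≡ 21/69. 69⁻¹ ≡ 77 (mod 83), so λ ≡ 21·77 ≡ 40.
  x = λ² - 33 - 33 = 1600 - 66 ≡ 40; y = λ·(33 - 40) - 76 ≡ 59. → (40, 59)
3P: (40, 59) + (33, 76). λ = (76 - 59)/(33 - 40) ≡ 17/76 mod 83. 76⁻¹ ≡ 71 (mod 83), so λ ≡ 45.
  x = λ² - 40 - 33 = 2025 - 73 ≡ 43; y = λ·(40 - 43) - 59 ≡ 55. → (43, 55)
4P: (43, 55) + (33, 76). λ = (76 - 55)/(33 - 43) ≡ 21/73 mod 83. 73⁻¹ ≡ 58 (mod 83), so λ ≡ 56.
  x = λ² - 43 - 33 = 3136 - 76 ≡ 72; y = λ·(43 - 72) - 55 ≡ 64. → (72, 64)
4P = (72, 64).
Next 2Q:
Repeated addition: build up to 2Q.
2Q: tangent at (49, 32): λ = (3·49² + 74)/(2·32) ≡ 56/64. 64⁻¹ ≡ 48 (mod 83), so λ ≡ 56·48 ≡ 32.
  x = λ² - 49 - 49 = 1024 - 98 ≡ 13; y = λ·(49 - 13) - 32 ≡ 41. → (13, 41)
2Q = (13, 41).
Finally 4P + 2Q:
(72, 64) + (13, 41). λ = (41 - 64)/(13 - 72) ≡ 60/24 mod 83. 24⁻¹ ≡ 45 (mod 83), so λ ≡ 44.
  x = λ² - 72 - 13 = 1936 - 85 ≡ 25; y = λ·(72 - 25) - 64 ≡ 12. → (25, 12)

(25, 12)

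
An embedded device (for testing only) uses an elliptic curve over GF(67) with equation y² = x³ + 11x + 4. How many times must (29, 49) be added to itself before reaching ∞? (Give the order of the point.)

2P: tangent at (29, 49): λ = (3·29² + 11)/(2·49) ≡ 55/31. 31⁻¹ ≡ 13 (mod 67) since 31·13 = 403 ≡ 1, so λ ≡ 55·13 ≡ 45.
  x = λ² - 29 - 29 = 2025 - 58 ≡ 24; y = λ·(29 - 24) - 49 ≡ 42. → (24, 42)
3P: (24, 42) + (29, 49). λ = (49 - 42)/(29 - 24) ≡ 7/5 mod 67. 5⁻¹ ≡ 27 (mod 67), so λ ≡ 55.
  x = λ² - 24 - 29 = 3025 - 53 ≡ 24; y = λ·(24 - 24) - 42 ≡ 25. → (24, 25)
4P: (24, 25) + (29, 49). λ = (49 - 25)/(29 - 24) ≡ 24/5 mod 67. 5⁻¹ ≡ 27 (mod 67) since 5·27 = 135 ≡ 1, so λ ≡ 45.
  x = λ² - 24 - 29 = 2025 - 53 ≡ 29; y = λ·(24 - 29) - 25 ≡ 18. → (29, 18)
5P: (29, 18) + (29, 49): same x and y₁ ≡ -y₂, so the sum is ∞.
5P = ∞, so the order is 5.

5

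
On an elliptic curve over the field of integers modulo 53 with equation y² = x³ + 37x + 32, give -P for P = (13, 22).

-(13, 22) = (13, -22 mod 53) = (13, 31).

(13, 31)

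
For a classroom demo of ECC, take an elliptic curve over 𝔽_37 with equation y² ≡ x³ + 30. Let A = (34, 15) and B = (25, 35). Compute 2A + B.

First 2A:
Repeated addition: build up to 2A.
2A: tangent at (34, 15): λ = (3·34² + 0)/(2·15) ≡ 27/30. 30⁻¹ ≡ 21 (mod 37), so λ ≡ 27·21 ≡ 12.
  x = λ² - 34 - 34 = 144 - 68 ≡ 2; y = λ·(34 - 2) - 15 ≡ 36. → (2, 36)
2A = (2, 36).
Finally 2A + B:
(2, 36) + (25, 35). λ = (35 - 36)/(25 - 2) ≡ 36/23 mod 37. 23⁻¹ ≡ 29 (mod 37), so λ ≡ 8.
  x = λ² - 2 - 25 = 64 - 27 ≡ 0; y = λ·(2 - 0) - 36 ≡ 17. → (0, 17)

(0, 17)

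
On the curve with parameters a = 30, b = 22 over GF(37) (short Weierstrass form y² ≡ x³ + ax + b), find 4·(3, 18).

(10, 8)

Write P = (3, 18).
Double-and-add on 4 = (100)₂. Start with P = (3, 18) for the leading 1-bit.
double: tangent at (3, 18): λ = (3·3² + 30)/(2·18) ≡ 20/36. 36⁻¹ ≡ 36 (mod 37) since 36·36 = 1296 ≡ 1, so λ ≡ 20·36 ≡ 17.
  x = λ² - 3 - 3 = 289 - 6 ≡ 24; y = λ·(3 - 24) - 18 ≡ 32. → (24, 32)
double: tangent at (24, 32): λ = (3·24² + 30)/(2·32) ≡ 19/27. 27⁻¹ ≡ 11 (mod 37), so λ ≡ 19·11 ≡ 24.
  x = λ² - 24 - 24 = 576 - 48 ≡ 10; y = λ·(24 - 10) - 32 ≡ 8. → (10, 8)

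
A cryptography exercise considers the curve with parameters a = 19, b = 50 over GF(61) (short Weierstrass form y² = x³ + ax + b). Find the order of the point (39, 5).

3

2P: tangent at (39, 5): λ = (3·39² + 19)/(2·5) ≡ 7/10. 10⁻¹ ≡ 55 (mod 61), so λ ≡ 7·55 ≡ 19.
  x = λ² - 39 - 39 = 361 - 78 ≡ 39; y = λ·(39 - 39) - 5 ≡ 56. → (39, 56)
3P: (39, 56) + (39, 5): same x and y₁ ≡ -y₂, so the sum is O.
3P = O, so the order is 3.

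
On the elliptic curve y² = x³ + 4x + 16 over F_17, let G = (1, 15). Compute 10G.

(6, 1)

Repeated addition: build up to 10G.
2G: tangent at (1, 15): λ = (3·1² + 4)/(2·15) ≡ 7/13. 13⁻¹ ≡ 4 (mod 17) since 13·4 = 52 ≡ 1, so λ ≡ 7·4 ≡ 11.
  x = λ² - 1 - 1 = 121 - 2 ≡ 0; y = λ·(1 - 0) - 15 ≡ 13. → (0, 13)
3G: (0, 13) + (1, 15). λ = (15 - 13)/(1 - 0) ≡ 2/1 mod 17. 1⁻¹ ≡ 1 (mod 17) since 1·1 = 1 ≡ 1, so λ ≡ 2.
  x = λ² - 0 - 1 = 4 - 1 ≡ 3; y = λ·(0 - 3) - 13 ≡ 15. → (3, 15)
4G: (3, 15) + (1, 15). λ = (15 - 15)/(1 - 3) ≡ 0/15 mod 17. 15⁻¹ ≡ 8 (mod 17) since 15·8 = 120 ≡ 1, so λ ≡ 0.
  x = λ² - 3 - 1 = 0 - 4 ≡ 13; y = λ·(3 - 13) - 15 ≡ 2. → (13, 2)
5G: (13, 2) + (1, 15). λ = (15 - 2)/(1 - 13) ≡ 13/5 mod 17. 5⁻¹ ≡ 7 (mod 17), so λ ≡ 6.
  x = λ² - 13 - 1 = 36 - 14 ≡ 5; y = λ·(13 - 5) - 2 ≡ 12. → (5, 12)
6G: (5, 12) + (1, 15). λ = (15 - 12)/(1 - 5) ≡ 3/13 mod 17. 13⁻¹ ≡ 4 (mod 17), so λ ≡ 12.
  x = λ² - 5 - 1 = 144 - 6 ≡ 2; y = λ·(5 - 2) - 12 ≡ 7. → (2, 7)
7G: (2, 7) + (1, 15). λ = (15 - 7)/(1 - 2) ≡ 8/16 mod 17. 16⁻¹ ≡ 16 (mod 17), so λ ≡ 9.
  x = λ² - 2 - 1 = 81 - 3 ≡ 10; y = λ·(2 - 10) - 7 ≡ 6. → (10, 6)
8G: (10, 6) + (1, 15). λ = (15 - 6)/(1 - 10) ≡ 9/8 mod 17. 8⁻¹ ≡ 15 (mod 17), so λ ≡ 16.
  x = λ² - 10 - 1 = 256 - 11 ≡ 7; y = λ·(10 - 7) - 6 ≡ 8. → (7, 8)
9G: (7, 8) + (1, 15). λ = (15 - 8)/(1 - 7) ≡ 7/11 mod 17. 11⁻¹ ≡ 14 (mod 17), so λ ≡ 13.
  x = λ² - 7 - 1 = 169 - 8 ≡ 8; y = λ·(7 - 8) - 8 ≡ 13. → (8, 13)
10G: (8, 13) + (1, 15). λ = (15 - 13)/(1 - 8) ≡ 2/10 mod 17. 10⁻¹ ≡ 12 (mod 17), so λ ≡ 7.
  x = λ² - 8 - 1 = 49 - 9 ≡ 6; y = λ·(8 - 6) - 13 ≡ 1. → (6, 1)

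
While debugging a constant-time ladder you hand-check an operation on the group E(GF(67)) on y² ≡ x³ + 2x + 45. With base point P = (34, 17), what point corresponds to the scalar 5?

(65, 57)

Double-and-add on 5 = (101)₂. Start with P = (34, 17) for the leading 1-bit.
double: tangent at (34, 17): λ = (3·34² + 2)/(2·17) ≡ 53/34. 34⁻¹ ≡ 2 (mod 67) since 34·2 = 68 ≡ 1, so λ ≡ 53·2 ≡ 39.
  x = λ² - 34 - 34 = 1521 - 68 ≡ 46; y = λ·(34 - 46) - 17 ≡ 51. → (46, 51)
double: tangent at (46, 51): λ = (3·46² + 2)/(2·51) ≡ 52/35. 35⁻¹ ≡ 23 (mod 67), so λ ≡ 52·23 ≡ 57.
  x = λ² - 46 - 46 = 3249 - 92 ≡ 8; y = λ·(46 - 8) - 51 ≡ 38. → (8, 38)
add P: (8, 38) + (34, 17). λ = (17 - 38)/(34 - 8) ≡ 46/26 mod 67. 26⁻¹ ≡ 49 (mod 67) since 26·49 = 1274 ≡ 1, so λ ≡ 43.
  x = λ² - 8 - 34 = 1849 - 42 ≡ 65; y = λ·(8 - 65) - 38 ≡ 57. → (65, 57)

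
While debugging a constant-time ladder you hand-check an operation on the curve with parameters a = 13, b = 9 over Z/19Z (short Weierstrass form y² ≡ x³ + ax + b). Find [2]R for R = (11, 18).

tangent at (11, 18): λ = (3·11² + 13)/(2·18) ≡ 15/17. 17⁻¹ ≡ 9 (mod 19), so λ ≡ 15·9 ≡ 2.
  x = λ² - 11 - 11 = 4 - 22 ≡ 1; y = λ·(11 - 1) - 18 ≡ 2. → (1, 2)

(1, 2)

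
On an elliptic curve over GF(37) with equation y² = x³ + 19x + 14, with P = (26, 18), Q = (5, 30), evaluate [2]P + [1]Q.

First 2P:
Repeated addition: build up to 2P.
2P: tangent at (26, 18): λ = (3·26² + 19)/(2·18) ≡ 12/36. 36⁻¹ ≡ 36 (mod 37), so λ ≡ 12·36 ≡ 25.
  x = λ² - 26 - 26 = 625 - 52 ≡ 18; y = λ·(26 - 18) - 18 ≡ 34. → (18, 34)
2P = (18, 34).
Finally 2P + Q:
(18, 34) + (5, 30). λ = (30 - 34)/(5 - 18) ≡ 33/24 mod 37. 24⁻¹ ≡ 17 (mod 37), so λ ≡ 6.
  x = λ² - 18 - 5 = 36 - 23 ≡ 13; y = λ·(18 - 13) - 34 ≡ 33. → (13, 33)

(13, 33)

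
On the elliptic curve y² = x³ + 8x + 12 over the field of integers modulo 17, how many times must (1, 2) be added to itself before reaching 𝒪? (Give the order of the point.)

2P: tangent at (1, 2): λ = (3·1² + 8)/(2·2) ≡ 11/4. 4⁻¹ ≡ 13 (mod 17), so λ ≡ 11·13 ≡ 7.
  x = λ² - 1 - 1 = 49 - 2 ≡ 13; y = λ·(1 - 13) - 2 ≡ 16. → (13, 16)
3P: (13, 16) + (1, 2). λ = (2 - 16)/(1 - 13) ≡ 3/5 mod 17. 5⁻¹ ≡ 7 (mod 17) since 5·7 = 35 ≡ 1, so λ ≡ 4.
  x = λ² - 13 - 1 = 16 - 14 ≡ 2; y = λ·(13 - 2) - 16 ≡ 11. → (2, 11)
4P: (2, 11) + (1, 2). λ = (2 - 11)/(1 - 2) ≡ 8/16 mod 17. 16⁻¹ ≡ 16 (mod 17), so λ ≡ 9.
  x = λ² - 2 - 1 = 81 - 3 ≡ 10; y = λ·(2 - 10) - 11 ≡ 2. → (10, 2)
5P: (10, 2) + (1, 2). λ = (2 - 2)/(1 - 10) ≡ 0/8 mod 17. 8⁻¹ ≡ 15 (mod 17), so λ ≡ 0.
  x = λ² - 10 - 1 = 0 - 11 ≡ 6; y = λ·(10 - 6) - 2 ≡ 15. → (6, 15)
6P: (6, 15) + (1, 2). λ = (2 - 15)/(1 - 6) ≡ 4/12 mod 17. 12⁻¹ ≡ 10 (mod 17) since 12·10 = 120 ≡ 1, so λ ≡ 6.
  x = λ² - 6 - 1 = 36 - 7 ≡ 12; y = λ·(6 - 12) - 15 ≡ 0. → (12, 0)
7P: (12, 0) + (1, 2). λ = (2 - 0)/(1 - 12) ≡ 2/6 mod 17. 6⁻¹ ≡ 3 (mod 17), so λ ≡ 6.
  x = λ² - 12 - 1 = 36 - 13 ≡ 6; y = λ·(12 - 6) - 0 ≡ 2. → (6, 2)
8P: (6, 2) + (1, 2). λ = (2 - 2)/(1 - 6) ≡ 0/12 mod 17. 12⁻¹ ≡ 10 (mod 17), so λ ≡ 0.
  x = λ² - 6 - 1 = 0 - 7 ≡ 10; y = λ·(6 - 10) - 2 ≡ 15. → (10, 15)
9P: (10, 15) + (1, 2). λ = (2 - 15)/(1 - 10) ≡ 4/8 mod 17. 8⁻¹ ≡ 15 (mod 17), so λ ≡ 9.
  x = λ² - 10 - 1 = 81 - 11 ≡ 2; y = λ·(10 - 2) - 15 ≡ 6. → (2, 6)
10P: (2, 6) + (1, 2). λ = (2 - 6)/(1 - 2) ≡ 13/16 mod 17. 16⁻¹ ≡ 16 (mod 17) since 16·16 = 256 ≡ 1, so λ ≡ 4.
  x = λ² - 2 - 1 = 16 - 3 ≡ 13; y = λ·(2 - 13) - 6 ≡ 1. → (13, 1)
11P: (13, 1) + (1, 2). λ = (2 - 1)/(1 - 13) ≡ 1/5 mod 17. 5⁻¹ ≡ 7 (mod 17), so λ ≡ 7.
  x = λ² - 13 - 1 = 49 - 14 ≡ 1; y = λ·(13 - 1) - 1 ≡ 15. → (1, 15)
12P: (1, 15) + (1, 2): same x and y₁ ≡ -y₂, so the sum is 𝒪.
12P = 𝒪, so the order is 12.

12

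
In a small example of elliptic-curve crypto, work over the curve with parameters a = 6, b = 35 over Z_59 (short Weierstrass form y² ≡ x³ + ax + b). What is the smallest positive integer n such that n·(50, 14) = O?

7

2P: tangent at (50, 14): λ = (3·50² + 6)/(2·14) ≡ 13/28. 28⁻¹ ≡ 19 (mod 59), so λ ≡ 13·19 ≡ 11.
  x = λ² - 50 - 50 = 121 - 100 ≡ 21; y = λ·(50 - 21) - 14 ≡ 10. → (21, 10)
3P: (21, 10) + (50, 14). λ = (14 - 10)/(50 - 21) ≡ 4/29 mod 59. 29⁻¹ ≡ 57 (mod 59), so λ ≡ 51.
  x = λ² - 21 - 50 = 2601 - 71 ≡ 52; y = λ·(21 - 52) - 10 ≡ 2. → (52, 2)
4P: (52, 2) + (50, 14). λ = (14 - 2)/(50 - 52) ≡ 12/57 mod 59. 57⁻¹ ≡ 29 (mod 59), so λ ≡ 53.
  x = λ² - 52 - 50 = 2809 - 102 ≡ 52; y = λ·(52 - 52) - 2 ≡ 57. → (52, 57)
5P: (52, 57) + (50, 14). λ = (14 - 57)/(50 - 52) ≡ 16/57 mod 59. 57⁻¹ ≡ 29 (mod 59), so λ ≡ 51.
  x = λ² - 52 - 50 = 2601 - 102 ≡ 21; y = λ·(52 - 21) - 57 ≡ 49. → (21, 49)
6P: (21, 49) + (50, 14). λ = (14 - 49)/(50 - 21) ≡ 24/29 mod 59. 29⁻¹ ≡ 57 (mod 59) since 29·57 = 1653 ≡ 1, so λ ≡ 11.
  x = λ² - 21 - 50 = 121 - 71 ≡ 50; y = λ·(21 - 50) - 49 ≡ 45. → (50, 45)
7P: (50, 45) + (50, 14): same x and y₁ ≡ -y₂, so the sum is O.
7P = O, so the order is 7.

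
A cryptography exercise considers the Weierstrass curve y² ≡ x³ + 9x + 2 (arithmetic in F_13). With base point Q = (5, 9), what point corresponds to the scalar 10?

Repeated addition: build up to 10Q.
2Q: tangent at (5, 9): λ = (3·5² + 9)/(2·9) ≡ 6/5. 5⁻¹ ≡ 8 (mod 13), so λ ≡ 6·8 ≡ 9.
  x = λ² - 5 - 5 = 81 - 10 ≡ 6; y = λ·(5 - 6) - 9 ≡ 8. → (6, 8)
3Q: (6, 8) + (5, 9). λ = (9 - 8)/(5 - 6) ≡ 1/12 mod 13. 12⁻¹ ≡ 12 (mod 13), so λ ≡ 12.
  x = λ² - 6 - 5 = 144 - 11 ≡ 3; y = λ·(6 - 3) - 8 ≡ 2. → (3, 2)
4Q: (3, 2) + (5, 9). λ = (9 - 2)/(5 - 3) ≡ 7/2 mod 13. 2⁻¹ ≡ 7 (mod 13), so λ ≡ 10.
  x = λ² - 3 - 5 = 100 - 8 ≡ 1; y = λ·(3 - 1) - 2 ≡ 5. → (1, 5)
5Q: (1, 5) + (5, 9). λ = (9 - 5)/(5 - 1) ≡ 4/4 mod 13. 4⁻¹ ≡ 10 (mod 13), so λ ≡ 1.
  x = λ² - 1 - 5 = 1 - 6 ≡ 8; y = λ·(1 - 8) - 5 ≡ 1. → (8, 1)
6Q: (8, 1) + (5, 9). λ = (9 - 1)/(5 - 8) ≡ 8/10 mod 13. 10⁻¹ ≡ 4 (mod 13), so λ ≡ 6.
  x = λ² - 8 - 5 = 36 - 13 ≡ 10; y = λ·(8 - 10) - 1 ≡ 0. → (10, 0)
7Q: (10, 0) + (5, 9). λ = (9 - 0)/(5 - 10) ≡ 9/8 mod 13. 8⁻¹ ≡ 5 (mod 13), so λ ≡ 6.
  x = λ² - 10 - 5 = 36 - 15 ≡ 8; y = λ·(10 - 8) - 0 ≡ 12. → (8, 12)
8Q: (8, 12) + (5, 9). λ = (9 - 12)/(5 - 8) ≡ 10/10 mod 13. 10⁻¹ ≡ 4 (mod 13) since 10·4 = 40 ≡ 1, so λ ≡ 1.
  x = λ² - 8 - 5 = 1 - 13 ≡ 1; y = λ·(8 - 1) - 12 ≡ 8. → (1, 8)
9Q: (1, 8) + (5, 9). λ = (9 - 8)/(5 - 1) ≡ 1/4 mod 13. 4⁻¹ ≡ 10 (mod 13), so λ ≡ 10.
  x = λ² - 1 - 5 = 100 - 6 ≡ 3; y = λ·(1 - 3) - 8 ≡ 11. → (3, 11)
10Q: (3, 11) + (5, 9). λ = (9 - 11)/(5 - 3) ≡ 11/2 mod 13. 2⁻¹ ≡ 7 (mod 13), so λ ≡ 12.
  x = λ² - 3 - 5 = 144 - 8 ≡ 6; y = λ·(3 - 6) - 11 ≡ 5. → (6, 5)

(6, 5)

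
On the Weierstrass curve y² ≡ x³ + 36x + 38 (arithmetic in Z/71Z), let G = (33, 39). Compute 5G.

Double-and-add on 5 = (101)₂. Start with G = (33, 39) for the leading 1-bit.
double: tangent at (33, 39): λ = (3·33² + 36)/(2·39) ≡ 37/7. 7⁻¹ ≡ 61 (mod 71), so λ ≡ 37·61 ≡ 56.
  x = λ² - 33 - 33 = 3136 - 66 ≡ 17; y = λ·(33 - 17) - 39 ≡ 5. → (17, 5)
double: tangent at (17, 5): λ = (3·17² + 36)/(2·5) ≡ 51/10. 10⁻¹ ≡ 64 (mod 71), so λ ≡ 51·64 ≡ 69.
  x = λ² - 17 - 17 = 4761 - 34 ≡ 41; y = λ·(17 - 41) - 5 ≡ 43. → (41, 43)
add G: (41, 43) + (33, 39). λ = (39 - 43)/(33 - 41) ≡ 67/63 mod 71. 63⁻¹ ≡ 62 (mod 71), so λ ≡ 36.
  x = λ² - 41 - 33 = 1296 - 74 ≡ 15; y = λ·(41 - 15) - 43 ≡ 41. → (15, 41)

(15, 41)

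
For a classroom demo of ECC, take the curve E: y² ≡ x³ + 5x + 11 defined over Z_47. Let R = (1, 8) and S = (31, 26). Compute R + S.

(21, 27)

(1, 8) + (31, 26). λ = (26 - 8)/(31 - 1) ≡ 18/30 mod 47. 30⁻¹ ≡ 11 (mod 47) since 30·11 = 330 ≡ 1, so λ ≡ 10.
  x = λ² - 1 - 31 = 100 - 32 ≡ 21; y = λ·(1 - 21) - 8 ≡ 27. → (21, 27)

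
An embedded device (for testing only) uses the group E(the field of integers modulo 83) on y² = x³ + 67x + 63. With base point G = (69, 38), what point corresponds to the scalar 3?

(50, 57)

Repeated addition: build up to 3G.
2G: tangent at (69, 38): λ = (3·69² + 67)/(2·38) ≡ 74/76. 76⁻¹ ≡ 71 (mod 83) since 76·71 = 5396 ≡ 1, so λ ≡ 74·71 ≡ 25.
  x = λ² - 69 - 69 = 625 - 138 ≡ 72; y = λ·(69 - 72) - 38 ≡ 53. → (72, 53)
3G: (72, 53) + (69, 38). λ = (38 - 53)/(69 - 72) ≡ 68/80 mod 83. 80⁻¹ ≡ 55 (mod 83), so λ ≡ 5.
  x = λ² - 72 - 69 = 25 - 141 ≡ 50; y = λ·(72 - 50) - 53 ≡ 57. → (50, 57)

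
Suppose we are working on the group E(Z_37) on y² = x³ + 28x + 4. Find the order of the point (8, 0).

2P: (8, 0) + (8, 0): same x and y₁ ≡ -y₂, so the sum is 𝒪.
2P = 𝒪, so the order is 2.

2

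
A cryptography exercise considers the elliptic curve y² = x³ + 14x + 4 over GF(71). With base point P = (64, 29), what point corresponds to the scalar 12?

Repeated addition: build up to 12P.
2P: tangent at (64, 29): λ = (3·64² + 14)/(2·29) ≡ 19/58. 58⁻¹ ≡ 60 (mod 71), so λ ≡ 19·60 ≡ 4.
  x = λ² - 64 - 64 = 16 - 128 ≡ 30; y = λ·(64 - 30) - 29 ≡ 36. → (30, 36)
3P: (30, 36) + (64, 29). λ = (29 - 36)/(64 - 30) ≡ 64/34 mod 71. 34⁻¹ ≡ 23 (mod 71), so λ ≡ 52.
  x = λ² - 30 - 64 = 2704 - 94 ≡ 54; y = λ·(30 - 54) - 36 ≡ 65. → (54, 65)
4P: (54, 65) + (64, 29). λ = (29 - 65)/(64 - 54) ≡ 35/10 mod 71. 10⁻¹ ≡ 64 (mod 71), so λ ≡ 39.
  x = λ² - 54 - 64 = 1521 - 118 ≡ 54; y = λ·(54 - 54) - 65 ≡ 6. → (54, 6)
5P: (54, 6) + (64, 29). λ = (29 - 6)/(64 - 54) ≡ 23/10 mod 71. 10⁻¹ ≡ 64 (mod 71), so λ ≡ 52.
  x = λ² - 54 - 64 = 2704 - 118 ≡ 30; y = λ·(54 - 30) - 6 ≡ 35. → (30, 35)
6P: (30, 35) + (64, 29). λ = (29 - 35)/(64 - 30) ≡ 65/34 mod 71. 34⁻¹ ≡ 23 (mod 71), so λ ≡ 4.
  x = λ² - 30 - 64 = 16 - 94 ≡ 64; y = λ·(30 - 64) - 35 ≡ 42. → (64, 42)
7P: (64, 42) + (64, 29): same x and y₁ ≡ -y₂, so the sum is ∞.
8P: ∞ + (64, 29) = (64, 29) (identity).
9P: tangent at (64, 29): λ = (3·64² + 14)/(2·29) ≡ 19/58. 58⁻¹ ≡ 60 (mod 71) since 58·60 = 3480 ≡ 1, so λ ≡ 19·60 ≡ 4.
  x = λ² - 64 - 64 = 16 - 128 ≡ 30; y = λ·(64 - 30) - 29 ≡ 36. → (30, 36)
10P: (30, 36) + (64, 29). λ = (29 - 36)/(64 - 30) ≡ 64/34 mod 71. 34⁻¹ ≡ 23 (mod 71) since 34·23 = 782 ≡ 1, so λ ≡ 52.
  x = λ² - 30 - 64 = 2704 - 94 ≡ 54; y = λ·(30 - 54) - 36 ≡ 65. → (54, 65)
11P: (54, 65) + (64, 29). λ = (29 - 65)/(64 - 54) ≡ 35/10 mod 71. 10⁻¹ ≡ 64 (mod 71), so λ ≡ 39.
  x = λ² - 54 - 64 = 1521 - 118 ≡ 54; y = λ·(54 - 54) - 65 ≡ 6. → (54, 6)
12P: (54, 6) + (64, 29). λ = (29 - 6)/(64 - 54) ≡ 23/10 mod 71. 10⁻¹ ≡ 64 (mod 71) since 10·64 = 640 ≡ 1, so λ ≡ 52.
  x = λ² - 54 - 64 = 2704 - 118 ≡ 30; y = λ·(54 - 30) - 6 ≡ 35. → (30, 35)

(30, 35)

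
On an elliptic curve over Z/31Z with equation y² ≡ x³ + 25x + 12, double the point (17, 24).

tangent at (17, 24): λ = (3·17² + 25)/(2·24) ≡ 24/17. 17⁻¹ ≡ 11 (mod 31) since 17·11 = 187 ≡ 1, so λ ≡ 24·11 ≡ 16.
  x = λ² - 17 - 17 = 256 - 34 ≡ 5; y = λ·(17 - 5) - 24 ≡ 13. → (5, 13)

(5, 13)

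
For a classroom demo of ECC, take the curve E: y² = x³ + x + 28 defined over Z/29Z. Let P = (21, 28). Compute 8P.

(16, 15)

Repeated addition: build up to 8P.
2P: tangent at (21, 28): λ = (3·21² + 1)/(2·28) ≡ 19/27. 27⁻¹ ≡ 14 (mod 29) since 27·14 = 378 ≡ 1, so λ ≡ 19·14 ≡ 5.
  x = λ² - 21 - 21 = 25 - 42 ≡ 12; y = λ·(21 - 12) - 28 ≡ 17. → (12, 17)
3P: (12, 17) + (21, 28). λ = (28 - 17)/(21 - 12) ≡ 11/9 mod 29. 9⁻¹ ≡ 13 (mod 29) since 9·13 = 117 ≡ 1, so λ ≡ 27.
  x = λ² - 12 - 21 = 729 - 33 ≡ 0; y = λ·(12 - 0) - 17 ≡ 17. → (0, 17)
4P: (0, 17) + (21, 28). λ = (28 - 17)/(21 - 0) ≡ 11/21 mod 29. 21⁻¹ ≡ 18 (mod 29), so λ ≡ 24.
  x = λ² - 0 - 21 = 576 - 21 ≡ 4; y = λ·(0 - 4) - 17 ≡ 3. → (4, 3)
5P: (4, 3) + (21, 28). λ = (28 - 3)/(21 - 4) ≡ 25/17 mod 29. 17⁻¹ ≡ 12 (mod 29), so λ ≡ 10.
  x = λ² - 4 - 21 = 100 - 25 ≡ 17; y = λ·(4 - 17) - 3 ≡ 12. → (17, 12)
6P: (17, 12) + (21, 28). λ = (28 - 12)/(21 - 17) ≡ 16/4 mod 29. 4⁻¹ ≡ 22 (mod 29), so λ ≡ 4.
  x = λ² - 17 - 21 = 16 - 38 ≡ 7; y = λ·(17 - 7) - 12 ≡ 28. → (7, 28)
7P: (7, 28) + (21, 28). λ = (28 - 28)/(21 - 7) ≡ 0/14 mod 29. 14⁻¹ ≡ 27 (mod 29), so λ ≡ 0.
  x = λ² - 7 - 21 = 0 - 28 ≡ 1; y = λ·(7 - 1) - 28 ≡ 1. → (1, 1)
8P: (1, 1) + (21, 28). λ = (28 - 1)/(21 - 1) ≡ 27/20 mod 29. 20⁻¹ ≡ 16 (mod 29), so λ ≡ 26.
  x = λ² - 1 - 21 = 676 - 22 ≡ 16; y = λ·(1 - 16) - 1 ≡ 15. → (16, 15)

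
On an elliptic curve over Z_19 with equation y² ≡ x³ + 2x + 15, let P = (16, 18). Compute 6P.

(12, 0)

Repeated addition: build up to 6P.
2P: tangent at (16, 18): λ = (3·16² + 2)/(2·18) ≡ 10/17. 17⁻¹ ≡ 9 (mod 19) since 17·9 = 153 ≡ 1, so λ ≡ 10·9 ≡ 14.
  x = λ² - 16 - 16 = 196 - 32 ≡ 12; y = λ·(16 - 12) - 18 ≡ 0. → (12, 0)
3P: (12, 0) + (16, 18). λ = (18 - 0)/(16 - 12) ≡ 18/4 mod 19. 4⁻¹ ≡ 5 (mod 19) since 4·5 = 20 ≡ 1, so λ ≡ 14.
  x = λ² - 12 - 16 = 196 - 28 ≡ 16; y = λ·(12 - 16) - 0 ≡ 1. → (16, 1)
4P: (16, 1) + (16, 18): same x and y₁ ≡ -y₂, so the sum is O.
5P: O + (16, 18) = (16, 18) (identity).
6P: tangent at (16, 18): λ = (3·16² + 2)/(2·18) ≡ 10/17. 17⁻¹ ≡ 9 (mod 19), so λ ≡ 10·9 ≡ 14.
  x = λ² - 16 - 16 = 196 - 32 ≡ 12; y = λ·(16 - 12) - 18 ≡ 0. → (12, 0)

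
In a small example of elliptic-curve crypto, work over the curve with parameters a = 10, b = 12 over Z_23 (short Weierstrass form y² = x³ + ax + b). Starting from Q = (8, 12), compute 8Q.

Repeated addition: build up to 8Q.
2Q: tangent at (8, 12): λ = (3·8² + 10)/(2·12) ≡ 18/1. 1⁻¹ ≡ 1 (mod 23), so λ ≡ 18·1 ≡ 18.
  x = λ² - 8 - 8 = 324 - 16 ≡ 9; y = λ·(8 - 9) - 12 ≡ 16. → (9, 16)
3Q: (9, 16) + (8, 12). λ = (12 - 16)/(8 - 9) ≡ 19/22 mod 23. 22⁻¹ ≡ 22 (mod 23) since 22·22 = 484 ≡ 1, so λ ≡ 4.
  x = λ² - 9 - 8 = 16 - 17 ≡ 22; y = λ·(9 - 22) - 16 ≡ 1. → (22, 1)
4Q: (22, 1) + (8, 12). λ = (12 - 1)/(8 - 22) ≡ 11/9 mod 23. 9⁻¹ ≡ 18 (mod 23) since 9·18 = 162 ≡ 1, so λ ≡ 14.
  x = λ² - 22 - 8 = 196 - 30 ≡ 5; y = λ·(22 - 5) - 1 ≡ 7. → (5, 7)
5Q: (5, 7) + (8, 12). λ = (12 - 7)/(8 - 5) ≡ 5/3 mod 23. 3⁻¹ ≡ 8 (mod 23), so λ ≡ 17.
  x = λ² - 5 - 8 = 289 - 13 ≡ 0; y = λ·(5 - 0) - 7 ≡ 9. → (0, 9)
6Q: (0, 9) + (8, 12). λ = (12 - 9)/(8 - 0) ≡ 3/8 mod 23. 8⁻¹ ≡ 3 (mod 23), so λ ≡ 9.
  x = λ² - 0 - 8 = 81 - 8 ≡ 4; y = λ·(0 - 4) - 9 ≡ 1. → (4, 1)
7Q: (4, 1) + (8, 12). λ = (12 - 1)/(8 - 4) ≡ 11/4 mod 23. 4⁻¹ ≡ 6 (mod 23) since 4·6 = 24 ≡ 1, so λ ≡ 20.
  x = λ² - 4 - 8 = 400 - 12 ≡ 20; y = λ·(4 - 20) - 1 ≡ 1. → (20, 1)
8Q: (20, 1) + (8, 12). λ = (12 - 1)/(8 - 20) ≡ 11/11 mod 23. 11⁻¹ ≡ 21 (mod 23), so λ ≡ 1.
  x = λ² - 20 - 8 = 1 - 28 ≡ 19; y = λ·(20 - 19) - 1 ≡ 0. → (19, 0)

(19, 0)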